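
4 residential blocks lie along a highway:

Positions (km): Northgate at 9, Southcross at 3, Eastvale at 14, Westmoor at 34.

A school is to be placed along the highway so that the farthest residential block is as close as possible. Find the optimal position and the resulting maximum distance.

The 1-center on a line is the midpoint of the two extreme points: leftmost at 3, rightmost at 34.
Optimal location = (3 + 34)/2 = 18.5; maximum distance = (34 − 3)/2 = 15.5.

location 18.5, max distance 15.5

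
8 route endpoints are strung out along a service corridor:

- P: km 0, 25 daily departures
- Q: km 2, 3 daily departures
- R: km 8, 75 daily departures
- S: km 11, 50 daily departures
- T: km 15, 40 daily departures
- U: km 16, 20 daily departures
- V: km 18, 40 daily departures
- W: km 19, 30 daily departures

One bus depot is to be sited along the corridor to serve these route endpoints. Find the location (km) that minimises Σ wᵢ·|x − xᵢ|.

For a sum of weighted absolute distances on a line, the optimum is the weighted median (not the mean). Total weight W = 283; half-weight = 141.5.
Sort by position and accumulate weight:
  km 0 (P, w=25) → cum 25
  km 2 (Q, w=3) → cum 28
  km 8 (R, w=75) → cum 103
  km 11 (S, w=50) → cum 153  ≥ 141.5 → median here
  km 15 (T, w=40) → cum 193
  km 16 (U, w=20) → cum 213
  km 18 (V, w=40) → cum 253
  km 19 (W, w=30) → cum 283
Optimal location: km 11.

x = 11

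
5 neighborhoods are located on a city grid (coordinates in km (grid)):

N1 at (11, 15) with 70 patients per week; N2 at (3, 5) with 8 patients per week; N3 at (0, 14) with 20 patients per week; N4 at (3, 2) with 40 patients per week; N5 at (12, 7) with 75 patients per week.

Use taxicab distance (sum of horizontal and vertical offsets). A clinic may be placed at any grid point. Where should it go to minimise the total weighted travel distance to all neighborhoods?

(11, 7)

Manhattan distance separates: Σwᵢ(|x−xᵢ|+|y−yᵢ|) = Σwᵢ|x−xᵢ| + Σwᵢ|y−yᵢ|, so x and y are optimised independently as 1-D weighted medians.
Total weight W = 213; half = 106.5.
x-coordinate, sorted with cumulative weight:
  x=0 (N3, w=20) cum 20
  x=3 (N2, w=8) cum 28
  x=3 (N4, w=40) cum 68
  x=11 (N1, w=70) cum 138  ← median
  x=12 (N5, w=75) cum 213
⇒ x* = 11
y-coordinate, sorted with cumulative weight:
  y=2 (N4, w=40) cum 40
  y=5 (N2, w=8) cum 48
  y=7 (N5, w=75) cum 123  ← median
  y=14 (N3, w=20) cum 143
  y=15 (N1, w=70) cum 213
⇒ y* = 7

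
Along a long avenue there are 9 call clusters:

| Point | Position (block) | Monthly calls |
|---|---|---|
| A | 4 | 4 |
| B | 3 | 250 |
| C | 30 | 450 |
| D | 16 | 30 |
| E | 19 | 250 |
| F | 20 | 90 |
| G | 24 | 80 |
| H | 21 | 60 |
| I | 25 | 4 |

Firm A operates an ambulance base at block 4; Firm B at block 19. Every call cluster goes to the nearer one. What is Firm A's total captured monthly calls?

The indifferent point is the midpoint (4+19)/2 = 11.5; call clusters left of it (closer to Firm A at 4) go to Firm A, those right go to Firm B.
  B at 3 (w=250) → Firm A
  A at 4 (w=4) → Firm A
  D at 16 (w=30) → Firm B
  E at 19 (w=250) → Firm B
  F at 20 (w=90) → Firm B
  H at 21 (w=60) → Firm B
  G at 24 (w=80) → Firm B
  I at 25 (w=4) → Firm B
  C at 30 (w=450) → Firm B
Firm A captures 254; Firm B captures 964.

254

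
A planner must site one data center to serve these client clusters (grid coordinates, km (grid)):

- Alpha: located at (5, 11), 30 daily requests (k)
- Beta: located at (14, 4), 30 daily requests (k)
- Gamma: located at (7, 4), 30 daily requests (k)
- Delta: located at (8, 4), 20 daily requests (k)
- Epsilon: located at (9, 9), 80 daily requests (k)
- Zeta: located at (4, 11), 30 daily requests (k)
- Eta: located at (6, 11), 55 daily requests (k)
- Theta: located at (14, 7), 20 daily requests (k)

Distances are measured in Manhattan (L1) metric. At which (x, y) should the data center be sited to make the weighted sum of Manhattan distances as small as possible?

Manhattan distance separates: Σwᵢ(|x−xᵢ|+|y−yᵢ|) = Σwᵢ|x−xᵢ| + Σwᵢ|y−yᵢ|, so x and y are optimised independently as 1-D weighted medians.
Total weight W = 295; half = 147.5.
x-coordinate, sorted with cumulative weight:
  x=4 (Zeta, w=30) cum 30
  x=5 (Alpha, w=30) cum 60
  x=6 (Eta, w=55) cum 115
  x=7 (Gamma, w=30) cum 145
  x=8 (Delta, w=20) cum 165  ← median
  x=9 (Epsilon, w=80) cum 245
  x=14 (Beta, w=30) cum 275
  x=14 (Theta, w=20) cum 295
⇒ x* = 8
y-coordinate, sorted with cumulative weight:
  y=4 (Beta, w=30) cum 30
  y=4 (Gamma, w=30) cum 60
  y=4 (Delta, w=20) cum 80
  y=7 (Theta, w=20) cum 100
  y=9 (Epsilon, w=80) cum 180  ← median
  y=11 (Alpha, w=30) cum 210
  y=11 (Zeta, w=30) cum 240
  y=11 (Eta, w=55) cum 295
⇒ y* = 9

(8, 9)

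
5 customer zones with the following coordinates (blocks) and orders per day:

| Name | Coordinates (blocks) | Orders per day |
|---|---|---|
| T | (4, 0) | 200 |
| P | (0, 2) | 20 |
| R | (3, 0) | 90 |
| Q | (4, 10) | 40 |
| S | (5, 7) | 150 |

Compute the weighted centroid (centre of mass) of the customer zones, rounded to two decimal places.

The minimiser of Σwᵢ‖p−pᵢ‖² is the weighted centroid p* = (Σwᵢpᵢ)/(Σwᵢ).
Σwᵢ = 500.
Σwᵢxᵢ = 200·4 + 20·0 + 90·3 + 40·4 + 150·5 = 1980.
Σwᵢyᵢ = 200·0 + 20·2 + 90·0 + 40·10 + 150·7 = 1490.
x* = 1980/500 = 3.96, y* = 1490/500 = 2.98.

(3.96, 2.98)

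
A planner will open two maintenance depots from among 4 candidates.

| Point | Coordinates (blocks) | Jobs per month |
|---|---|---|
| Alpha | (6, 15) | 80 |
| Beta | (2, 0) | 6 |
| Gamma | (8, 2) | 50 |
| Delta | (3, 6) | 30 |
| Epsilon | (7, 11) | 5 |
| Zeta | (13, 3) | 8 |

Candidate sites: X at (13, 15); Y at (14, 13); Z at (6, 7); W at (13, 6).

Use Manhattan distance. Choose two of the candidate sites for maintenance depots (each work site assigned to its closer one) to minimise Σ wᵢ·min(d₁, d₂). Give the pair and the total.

Evaluate every pair (each demand assigned to the nearer of the two):
  {X, Z}: total = 1209
  {Z, W}: total = 1225
  {Y, Z}: total = 1289
  {X, W}: total = 1486
  {Y, W}: total = 1721
  {X, Y}: total = 2233
Best pair: {X, Z} with total 1209.

{X, Z}, total 1209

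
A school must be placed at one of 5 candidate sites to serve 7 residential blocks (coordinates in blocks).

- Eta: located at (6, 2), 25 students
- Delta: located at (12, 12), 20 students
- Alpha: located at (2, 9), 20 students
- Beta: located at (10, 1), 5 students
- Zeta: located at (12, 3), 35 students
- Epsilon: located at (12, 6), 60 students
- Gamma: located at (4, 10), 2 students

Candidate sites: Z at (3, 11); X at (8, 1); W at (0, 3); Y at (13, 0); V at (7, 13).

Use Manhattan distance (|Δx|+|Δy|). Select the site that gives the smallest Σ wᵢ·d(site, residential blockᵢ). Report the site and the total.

Total weighted distance at each candidate:
  Z (3, 11): total = 2084
  X (8, 1): total = 1441
  W (0, 3): total = 2157
  Y (13, 0): total = 1503
  V (7, 13): total = 1932
Minimum is at X with total 1441 blocks.

X, total 1441 blocks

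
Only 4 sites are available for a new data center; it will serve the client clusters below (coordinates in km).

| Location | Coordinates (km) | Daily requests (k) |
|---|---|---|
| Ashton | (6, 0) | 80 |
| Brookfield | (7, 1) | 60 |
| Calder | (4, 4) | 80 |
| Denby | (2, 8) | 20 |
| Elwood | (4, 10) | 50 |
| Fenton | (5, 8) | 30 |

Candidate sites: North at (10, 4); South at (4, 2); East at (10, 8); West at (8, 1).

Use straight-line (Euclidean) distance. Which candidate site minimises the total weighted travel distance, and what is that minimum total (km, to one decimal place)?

Total weighted distance at each candidate:
  North (10, 4): total = 1982.4
  South (4, 2): total = 1285.0
  East (10, 8): total = 2375.6
  West (8, 1): total = 1544.2
Minimum is at South with total 1285.0 km.

South, total 1285.0 km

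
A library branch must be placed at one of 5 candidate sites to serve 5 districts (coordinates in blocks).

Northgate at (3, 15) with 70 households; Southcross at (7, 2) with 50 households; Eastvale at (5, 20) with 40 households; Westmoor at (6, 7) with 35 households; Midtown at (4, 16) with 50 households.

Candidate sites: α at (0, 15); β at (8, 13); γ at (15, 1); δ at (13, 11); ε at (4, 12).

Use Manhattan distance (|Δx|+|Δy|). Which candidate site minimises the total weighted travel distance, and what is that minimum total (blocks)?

Total weighted distance at each candidate:
  α (0, 15): total = 2350
  β (8, 13): total = 2120
  γ (15, 1): total = 5255
  δ (13, 11): total = 3495
  ε (4, 12): total = 1735
Minimum is at ε with total 1735 blocks.

ε, total 1735 blocks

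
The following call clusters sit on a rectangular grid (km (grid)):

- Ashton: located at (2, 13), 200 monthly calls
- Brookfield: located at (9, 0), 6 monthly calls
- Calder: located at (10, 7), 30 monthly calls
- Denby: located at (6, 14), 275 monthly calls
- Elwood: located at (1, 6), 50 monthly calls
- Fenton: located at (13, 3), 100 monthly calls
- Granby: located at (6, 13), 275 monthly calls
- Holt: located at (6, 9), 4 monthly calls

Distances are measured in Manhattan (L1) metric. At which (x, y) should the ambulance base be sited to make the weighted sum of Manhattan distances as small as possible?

(6, 13)

Manhattan distance separates: Σwᵢ(|x−xᵢ|+|y−yᵢ|) = Σwᵢ|x−xᵢ| + Σwᵢ|y−yᵢ|, so x and y are optimised independently as 1-D weighted medians.
Total weight W = 940; half = 470.
x-coordinate, sorted with cumulative weight:
  x=1 (Elwood, w=50) cum 50
  x=2 (Ashton, w=200) cum 250
  x=6 (Denby, w=275) cum 525  ← median
  x=6 (Granby, w=275) cum 800
  x=6 (Holt, w=4) cum 804
  x=9 (Brookfield, w=6) cum 810
  x=10 (Calder, w=30) cum 840
  x=13 (Fenton, w=100) cum 940
⇒ x* = 6
y-coordinate, sorted with cumulative weight:
  y=0 (Brookfield, w=6) cum 6
  y=3 (Fenton, w=100) cum 106
  y=6 (Elwood, w=50) cum 156
  y=7 (Calder, w=30) cum 186
  y=9 (Holt, w=4) cum 190
  y=13 (Ashton, w=200) cum 390
  y=13 (Granby, w=275) cum 665  ← median
  y=14 (Denby, w=275) cum 940
⇒ y* = 13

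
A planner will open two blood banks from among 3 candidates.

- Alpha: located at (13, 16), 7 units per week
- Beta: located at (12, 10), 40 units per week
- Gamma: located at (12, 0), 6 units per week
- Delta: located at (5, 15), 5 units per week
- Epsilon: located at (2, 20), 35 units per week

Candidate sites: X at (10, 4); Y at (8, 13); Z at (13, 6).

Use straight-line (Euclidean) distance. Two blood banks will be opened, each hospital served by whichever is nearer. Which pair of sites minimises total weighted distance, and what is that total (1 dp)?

Evaluate every pair (each demand assigned to the nearer of the two):
  {Y, Z}: total = 582.9
  {X, Y}: total = 608.4
  {X, Z}: total = 945.1
Best pair: {Y, Z} with total 582.9.

{Y, Z}, total 582.9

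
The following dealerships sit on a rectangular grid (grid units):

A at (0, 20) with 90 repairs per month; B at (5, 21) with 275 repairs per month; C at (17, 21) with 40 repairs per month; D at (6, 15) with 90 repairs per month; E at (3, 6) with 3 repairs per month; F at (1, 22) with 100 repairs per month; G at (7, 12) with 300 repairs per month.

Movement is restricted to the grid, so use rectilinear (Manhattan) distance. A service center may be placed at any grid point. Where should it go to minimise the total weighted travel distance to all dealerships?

Manhattan distance separates: Σwᵢ(|x−xᵢ|+|y−yᵢ|) = Σwᵢ|x−xᵢ| + Σwᵢ|y−yᵢ|, so x and y are optimised independently as 1-D weighted medians.
Total weight W = 898; half = 449.
x-coordinate, sorted with cumulative weight:
  x=0 (A, w=90) cum 90
  x=1 (F, w=100) cum 190
  x=3 (E, w=3) cum 193
  x=5 (B, w=275) cum 468  ← median
  x=6 (D, w=90) cum 558
  x=7 (G, w=300) cum 858
  x=17 (C, w=40) cum 898
⇒ x* = 5
y-coordinate, sorted with cumulative weight:
  y=6 (E, w=3) cum 3
  y=12 (G, w=300) cum 303
  y=15 (D, w=90) cum 393
  y=20 (A, w=90) cum 483  ← median
  y=21 (B, w=275) cum 758
  y=21 (C, w=40) cum 798
  y=22 (F, w=100) cum 898
⇒ y* = 20

(5, 20)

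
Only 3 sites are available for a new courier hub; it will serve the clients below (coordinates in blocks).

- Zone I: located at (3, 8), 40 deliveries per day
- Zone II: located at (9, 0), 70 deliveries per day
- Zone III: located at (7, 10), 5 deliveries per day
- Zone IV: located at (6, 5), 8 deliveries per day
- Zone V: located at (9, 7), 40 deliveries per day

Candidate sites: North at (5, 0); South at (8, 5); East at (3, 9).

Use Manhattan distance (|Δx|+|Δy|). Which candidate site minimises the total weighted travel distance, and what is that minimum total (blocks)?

Total weighted distance at each candidate:
  North (5, 0): total = 1228
  South (8, 5): total = 906
  East (3, 9): total = 1491
Minimum is at South with total 906 blocks.

South, total 906 blocks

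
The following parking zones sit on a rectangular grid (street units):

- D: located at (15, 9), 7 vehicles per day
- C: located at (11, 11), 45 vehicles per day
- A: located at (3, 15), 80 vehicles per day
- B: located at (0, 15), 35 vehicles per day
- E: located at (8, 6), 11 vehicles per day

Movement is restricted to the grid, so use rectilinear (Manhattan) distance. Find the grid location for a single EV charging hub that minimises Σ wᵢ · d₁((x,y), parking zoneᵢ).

(3, 15)

Manhattan distance separates: Σwᵢ(|x−xᵢ|+|y−yᵢ|) = Σwᵢ|x−xᵢ| + Σwᵢ|y−yᵢ|, so x and y are optimised independently as 1-D weighted medians.
Total weight W = 178; half = 89.
x-coordinate, sorted with cumulative weight:
  x=0 (B, w=35) cum 35
  x=3 (A, w=80) cum 115  ← median
  x=8 (E, w=11) cum 126
  x=11 (C, w=45) cum 171
  x=15 (D, w=7) cum 178
⇒ x* = 3
y-coordinate, sorted with cumulative weight:
  y=6 (E, w=11) cum 11
  y=9 (D, w=7) cum 18
  y=11 (C, w=45) cum 63
  y=15 (A, w=80) cum 143  ← median
  y=15 (B, w=35) cum 178
⇒ y* = 15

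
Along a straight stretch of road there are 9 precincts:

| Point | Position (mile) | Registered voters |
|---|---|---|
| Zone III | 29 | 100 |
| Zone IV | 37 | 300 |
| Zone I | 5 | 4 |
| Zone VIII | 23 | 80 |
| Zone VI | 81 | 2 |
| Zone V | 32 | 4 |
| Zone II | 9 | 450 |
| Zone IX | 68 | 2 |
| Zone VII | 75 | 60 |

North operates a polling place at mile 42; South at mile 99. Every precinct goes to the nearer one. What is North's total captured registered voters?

940

The indifferent point is the midpoint (42+99)/2 = 70.5; precincts left of it (closer to North at 42) go to North, those right go to South.
  Zone I at 5 (w=4) → North
  Zone II at 9 (w=450) → North
  Zone VIII at 23 (w=80) → North
  Zone III at 29 (w=100) → North
  Zone V at 32 (w=4) → North
  Zone IV at 37 (w=300) → North
  Zone IX at 68 (w=2) → North
  Zone VII at 75 (w=60) → South
  Zone VI at 81 (w=2) → South
North captures 940; South captures 62.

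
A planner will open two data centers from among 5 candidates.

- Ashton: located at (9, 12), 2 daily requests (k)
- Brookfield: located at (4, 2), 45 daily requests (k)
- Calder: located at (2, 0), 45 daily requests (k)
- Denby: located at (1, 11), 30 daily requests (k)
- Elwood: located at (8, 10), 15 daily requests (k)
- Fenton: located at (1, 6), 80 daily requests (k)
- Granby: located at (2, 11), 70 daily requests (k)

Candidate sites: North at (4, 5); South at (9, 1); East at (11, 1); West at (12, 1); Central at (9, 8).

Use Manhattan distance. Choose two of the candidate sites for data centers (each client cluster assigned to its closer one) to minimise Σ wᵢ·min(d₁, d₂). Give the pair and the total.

Evaluate every pair (each demand assigned to the nearer of the two):
  {North, Central}: total = 1653
  {North, South}: total = 1757
  {North, East}: total = 1759
  {North, West}: total = 1759
  {South, Central}: total = 2513
  {East, Central}: total = 2693
  {West, Central}: total = 2783
  {South, East}: total = 3572
  {South, West}: total = 3572
  {East, West}: total = 4146
Best pair: {North, Central} with total 1653.

{North, Central}, total 1653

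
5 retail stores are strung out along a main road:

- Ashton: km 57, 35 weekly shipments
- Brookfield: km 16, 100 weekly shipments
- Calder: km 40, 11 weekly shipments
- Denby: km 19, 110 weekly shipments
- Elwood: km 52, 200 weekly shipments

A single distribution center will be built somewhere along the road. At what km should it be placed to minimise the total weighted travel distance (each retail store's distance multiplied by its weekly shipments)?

x = 52

For a sum of weighted absolute distances on a line, the optimum is the weighted median (not the mean). Total weight W = 456; half-weight = 228.
Sort by position and accumulate weight:
  km 16 (Brookfield, w=100) → cum 100
  km 19 (Denby, w=110) → cum 210
  km 40 (Calder, w=11) → cum 221
  km 52 (Elwood, w=200) → cum 421  ≥ 228 → median here
  km 57 (Ashton, w=35) → cum 456
Optimal location: km 52.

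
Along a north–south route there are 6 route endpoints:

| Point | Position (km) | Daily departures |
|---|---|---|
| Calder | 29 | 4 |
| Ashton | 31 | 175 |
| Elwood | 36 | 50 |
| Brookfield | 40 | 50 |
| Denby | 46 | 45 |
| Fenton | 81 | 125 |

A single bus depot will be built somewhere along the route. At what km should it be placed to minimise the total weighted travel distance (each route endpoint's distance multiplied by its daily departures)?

x = 36

For a sum of weighted absolute distances on a line, the optimum is the weighted median (not the mean). Total weight W = 449; half-weight = 224.5.
Sort by position and accumulate weight:
  km 29 (Calder, w=4) → cum 4
  km 31 (Ashton, w=175) → cum 179
  km 36 (Elwood, w=50) → cum 229  ≥ 224.5 → median here
  km 40 (Brookfield, w=50) → cum 279
  km 46 (Denby, w=45) → cum 324
  km 81 (Fenton, w=125) → cum 449
Optimal location: km 36.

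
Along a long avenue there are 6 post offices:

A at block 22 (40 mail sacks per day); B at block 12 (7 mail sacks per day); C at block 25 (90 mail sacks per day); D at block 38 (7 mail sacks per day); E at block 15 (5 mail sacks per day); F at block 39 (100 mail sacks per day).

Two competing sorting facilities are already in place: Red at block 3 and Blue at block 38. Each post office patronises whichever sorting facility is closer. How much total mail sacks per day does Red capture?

The indifferent point is the midpoint (3+38)/2 = 20.5; post offices left of it (closer to Red at 3) go to Red, those right go to Blue.
  B at 12 (w=7) → Red
  E at 15 (w=5) → Red
  A at 22 (w=40) → Blue
  C at 25 (w=90) → Blue
  D at 38 (w=7) → Blue
  F at 39 (w=100) → Blue
Red captures 12; Blue captures 237.

12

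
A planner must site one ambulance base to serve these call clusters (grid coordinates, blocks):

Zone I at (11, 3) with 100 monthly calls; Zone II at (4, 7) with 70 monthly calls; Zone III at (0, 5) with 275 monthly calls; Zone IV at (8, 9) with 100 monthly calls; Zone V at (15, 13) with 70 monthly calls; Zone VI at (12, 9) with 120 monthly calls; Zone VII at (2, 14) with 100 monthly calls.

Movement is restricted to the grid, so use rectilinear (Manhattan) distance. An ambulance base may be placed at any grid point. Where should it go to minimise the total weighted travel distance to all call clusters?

(4, 7)

Manhattan distance separates: Σwᵢ(|x−xᵢ|+|y−yᵢ|) = Σwᵢ|x−xᵢ| + Σwᵢ|y−yᵢ|, so x and y are optimised independently as 1-D weighted medians.
Total weight W = 835; half = 417.5.
x-coordinate, sorted with cumulative weight:
  x=0 (Zone III, w=275) cum 275
  x=2 (Zone VII, w=100) cum 375
  x=4 (Zone II, w=70) cum 445  ← median
  x=8 (Zone IV, w=100) cum 545
  x=11 (Zone I, w=100) cum 645
  x=12 (Zone VI, w=120) cum 765
  x=15 (Zone V, w=70) cum 835
⇒ x* = 4
y-coordinate, sorted with cumulative weight:
  y=3 (Zone I, w=100) cum 100
  y=5 (Zone III, w=275) cum 375
  y=7 (Zone II, w=70) cum 445  ← median
  y=9 (Zone IV, w=100) cum 545
  y=9 (Zone VI, w=120) cum 665
  y=13 (Zone V, w=70) cum 735
  y=14 (Zone VII, w=100) cum 835
⇒ y* = 7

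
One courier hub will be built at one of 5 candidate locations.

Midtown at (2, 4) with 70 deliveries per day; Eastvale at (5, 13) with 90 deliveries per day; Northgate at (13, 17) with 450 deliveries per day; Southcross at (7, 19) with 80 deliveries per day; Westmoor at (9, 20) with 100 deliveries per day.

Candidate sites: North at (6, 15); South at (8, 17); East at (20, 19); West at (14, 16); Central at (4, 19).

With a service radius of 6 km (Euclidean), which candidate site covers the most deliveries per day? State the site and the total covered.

South, covering 720

Coverage radius r = 6 km; a point is covered iff (Δx)²+(Δy)² ≤ 6² = 36.
  North (6, 15): covers {Eastvale, Southcross, Westmoor} → 270
  South (8, 17): covers {Eastvale, Northgate, Southcross, Westmoor} → 720
  East (20, 19): covers {none} → 0
  West (14, 16): covers {Northgate} → 450
  Central (4, 19): covers {Southcross, Westmoor} → 180
Maximum coverage at South: 720 deliveries per day.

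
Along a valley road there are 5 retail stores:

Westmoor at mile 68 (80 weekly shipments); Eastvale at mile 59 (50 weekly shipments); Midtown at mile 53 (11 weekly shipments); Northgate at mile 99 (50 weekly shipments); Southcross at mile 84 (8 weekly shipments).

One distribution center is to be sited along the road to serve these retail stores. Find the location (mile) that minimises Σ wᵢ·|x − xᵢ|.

For a sum of weighted absolute distances on a line, the optimum is the weighted median (not the mean). Total weight W = 199; half-weight = 99.5.
Sort by position and accumulate weight:
  mile 53 (Midtown, w=11) → cum 11
  mile 59 (Eastvale, w=50) → cum 61
  mile 68 (Westmoor, w=80) → cum 141  ≥ 99.5 → median here
  mile 84 (Southcross, w=8) → cum 149
  mile 99 (Northgate, w=50) → cum 199
Optimal location: mile 68.

x = 68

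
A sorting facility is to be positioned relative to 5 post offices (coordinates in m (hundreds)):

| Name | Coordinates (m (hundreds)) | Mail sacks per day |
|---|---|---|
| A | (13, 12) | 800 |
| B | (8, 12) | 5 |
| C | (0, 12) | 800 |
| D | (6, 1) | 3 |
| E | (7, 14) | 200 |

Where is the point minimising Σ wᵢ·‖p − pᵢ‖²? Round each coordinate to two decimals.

The minimiser of Σwᵢ‖p−pᵢ‖² is the weighted centroid p* = (Σwᵢpᵢ)/(Σwᵢ).
Σwᵢ = 1808.
Σwᵢxᵢ = 800·13 + 5·8 + 800·0 + 3·6 + 200·7 = 11858.
Σwᵢyᵢ = 800·12 + 5·12 + 800·12 + 3·1 + 200·14 = 22063.
x* = 11858/1808 = 6.56, y* = 22063/1808 = 12.20.

(6.56, 12.20)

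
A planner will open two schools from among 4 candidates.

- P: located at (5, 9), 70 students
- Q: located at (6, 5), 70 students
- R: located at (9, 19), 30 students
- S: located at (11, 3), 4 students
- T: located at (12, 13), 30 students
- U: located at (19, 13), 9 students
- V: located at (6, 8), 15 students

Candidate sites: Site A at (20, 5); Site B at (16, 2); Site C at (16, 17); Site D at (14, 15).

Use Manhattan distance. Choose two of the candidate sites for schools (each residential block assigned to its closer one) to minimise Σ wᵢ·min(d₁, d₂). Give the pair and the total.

Evaluate every pair (each demand assigned to the nearer of the two):
  {Site B, Site D}: total = 2662
  {Site A, Site D}: total = 2752
  {Site B, Site C}: total = 3007
  {Site C, Site D}: total = 3048
  {Site A, Site C}: total = 3182
  {Site A, Site B}: total = 3685
Best pair: {Site B, Site D} with total 2662.

{Site B, Site D}, total 2662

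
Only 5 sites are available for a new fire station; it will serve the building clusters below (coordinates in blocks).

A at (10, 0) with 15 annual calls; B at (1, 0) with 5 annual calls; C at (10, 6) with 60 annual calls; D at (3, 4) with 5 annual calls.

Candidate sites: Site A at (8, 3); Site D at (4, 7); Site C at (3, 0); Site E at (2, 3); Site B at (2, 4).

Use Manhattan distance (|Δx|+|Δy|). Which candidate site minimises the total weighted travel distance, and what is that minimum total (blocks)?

Total weighted distance at each candidate:
  Site A (8, 3): total = 455
  Site D (4, 7): total = 685
  Site C (3, 0): total = 915
  Site E (2, 3): total = 855
  Site B (2, 4): total = 810
Minimum is at Site A with total 455 blocks.

Site A, total 455 blocks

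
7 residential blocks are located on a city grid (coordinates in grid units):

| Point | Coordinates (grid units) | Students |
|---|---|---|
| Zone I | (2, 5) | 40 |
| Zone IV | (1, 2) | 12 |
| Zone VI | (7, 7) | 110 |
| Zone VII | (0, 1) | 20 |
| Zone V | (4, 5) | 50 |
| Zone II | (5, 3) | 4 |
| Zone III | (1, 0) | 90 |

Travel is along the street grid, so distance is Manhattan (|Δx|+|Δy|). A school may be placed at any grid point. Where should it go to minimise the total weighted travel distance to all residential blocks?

Manhattan distance separates: Σwᵢ(|x−xᵢ|+|y−yᵢ|) = Σwᵢ|x−xᵢ| + Σwᵢ|y−yᵢ|, so x and y are optimised independently as 1-D weighted medians.
Total weight W = 326; half = 163.
x-coordinate, sorted with cumulative weight:
  x=0 (Zone VII, w=20) cum 20
  x=1 (Zone IV, w=12) cum 32
  x=1 (Zone III, w=90) cum 122
  x=2 (Zone I, w=40) cum 162
  x=4 (Zone V, w=50) cum 212  ← median
  x=5 (Zone II, w=4) cum 216
  x=7 (Zone VI, w=110) cum 326
⇒ x* = 4
y-coordinate, sorted with cumulative weight:
  y=0 (Zone III, w=90) cum 90
  y=1 (Zone VII, w=20) cum 110
  y=2 (Zone IV, w=12) cum 122
  y=3 (Zone II, w=4) cum 126
  y=5 (Zone I, w=40) cum 166  ← median
  y=5 (Zone V, w=50) cum 216
  y=7 (Zone VI, w=110) cum 326
⇒ y* = 5

(4, 5)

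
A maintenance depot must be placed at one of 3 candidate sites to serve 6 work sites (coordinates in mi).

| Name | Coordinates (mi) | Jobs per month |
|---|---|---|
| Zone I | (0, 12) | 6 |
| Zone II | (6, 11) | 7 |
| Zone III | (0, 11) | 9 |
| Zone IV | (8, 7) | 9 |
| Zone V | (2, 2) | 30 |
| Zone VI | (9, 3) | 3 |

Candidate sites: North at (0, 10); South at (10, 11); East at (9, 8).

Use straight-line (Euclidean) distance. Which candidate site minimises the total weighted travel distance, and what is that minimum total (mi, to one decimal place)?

North, total 422.1 mi

Total weighted distance at each candidate:
  North (0, 10): total = 422.1
  South (10, 11): total = 604.0
  East (9, 8): total = 478.5
Minimum is at North with total 422.1 mi.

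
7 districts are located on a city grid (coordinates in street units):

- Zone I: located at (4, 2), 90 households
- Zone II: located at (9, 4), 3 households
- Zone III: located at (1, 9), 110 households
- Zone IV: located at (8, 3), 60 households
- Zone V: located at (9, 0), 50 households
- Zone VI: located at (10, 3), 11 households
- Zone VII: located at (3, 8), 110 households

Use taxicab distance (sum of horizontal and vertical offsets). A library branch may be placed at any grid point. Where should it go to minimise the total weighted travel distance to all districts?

(3, 8)

Manhattan distance separates: Σwᵢ(|x−xᵢ|+|y−yᵢ|) = Σwᵢ|x−xᵢ| + Σwᵢ|y−yᵢ|, so x and y are optimised independently as 1-D weighted medians.
Total weight W = 434; half = 217.
x-coordinate, sorted with cumulative weight:
  x=1 (Zone III, w=110) cum 110
  x=3 (Zone VII, w=110) cum 220  ← median
  x=4 (Zone I, w=90) cum 310
  x=8 (Zone IV, w=60) cum 370
  x=9 (Zone II, w=3) cum 373
  x=9 (Zone V, w=50) cum 423
  x=10 (Zone VI, w=11) cum 434
⇒ x* = 3
y-coordinate, sorted with cumulative weight:
  y=0 (Zone V, w=50) cum 50
  y=2 (Zone I, w=90) cum 140
  y=3 (Zone IV, w=60) cum 200
  y=3 (Zone VI, w=11) cum 211
  y=4 (Zone II, w=3) cum 214
  y=8 (Zone VII, w=110) cum 324  ← median
  y=9 (Zone III, w=110) cum 434
⇒ y* = 8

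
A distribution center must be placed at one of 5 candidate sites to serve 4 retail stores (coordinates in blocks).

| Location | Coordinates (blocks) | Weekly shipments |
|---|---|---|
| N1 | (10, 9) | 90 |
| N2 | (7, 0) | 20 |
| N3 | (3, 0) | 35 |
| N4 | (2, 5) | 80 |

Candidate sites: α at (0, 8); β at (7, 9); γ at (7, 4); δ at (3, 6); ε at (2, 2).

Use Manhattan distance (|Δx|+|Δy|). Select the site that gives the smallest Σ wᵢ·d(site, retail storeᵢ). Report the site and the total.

Total weighted distance at each candidate:
  α (0, 8): total = 2075
  β (7, 9): total = 1625
  γ (7, 4): total = 1560
  δ (3, 6): total = 1470
  ε (2, 2): total = 1835
Minimum is at δ with total 1470 blocks.

δ, total 1470 blocks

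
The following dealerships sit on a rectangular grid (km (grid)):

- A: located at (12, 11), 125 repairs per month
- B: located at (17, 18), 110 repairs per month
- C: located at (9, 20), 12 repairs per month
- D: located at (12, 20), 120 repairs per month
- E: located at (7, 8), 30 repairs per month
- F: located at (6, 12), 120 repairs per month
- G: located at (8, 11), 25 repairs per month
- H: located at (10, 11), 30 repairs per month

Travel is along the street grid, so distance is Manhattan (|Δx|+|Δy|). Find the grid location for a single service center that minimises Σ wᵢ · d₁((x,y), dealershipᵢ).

(12, 12)

Manhattan distance separates: Σwᵢ(|x−xᵢ|+|y−yᵢ|) = Σwᵢ|x−xᵢ| + Σwᵢ|y−yᵢ|, so x and y are optimised independently as 1-D weighted medians.
Total weight W = 572; half = 286.
x-coordinate, sorted with cumulative weight:
  x=6 (F, w=120) cum 120
  x=7 (E, w=30) cum 150
  x=8 (G, w=25) cum 175
  x=9 (C, w=12) cum 187
  x=10 (H, w=30) cum 217
  x=12 (A, w=125) cum 342  ← median
  x=12 (D, w=120) cum 462
  x=17 (B, w=110) cum 572
⇒ x* = 12
y-coordinate, sorted with cumulative weight:
  y=8 (E, w=30) cum 30
  y=11 (A, w=125) cum 155
  y=11 (G, w=25) cum 180
  y=11 (H, w=30) cum 210
  y=12 (F, w=120) cum 330  ← median
  y=18 (B, w=110) cum 440
  y=20 (C, w=12) cum 452
  y=20 (D, w=120) cum 572
⇒ y* = 12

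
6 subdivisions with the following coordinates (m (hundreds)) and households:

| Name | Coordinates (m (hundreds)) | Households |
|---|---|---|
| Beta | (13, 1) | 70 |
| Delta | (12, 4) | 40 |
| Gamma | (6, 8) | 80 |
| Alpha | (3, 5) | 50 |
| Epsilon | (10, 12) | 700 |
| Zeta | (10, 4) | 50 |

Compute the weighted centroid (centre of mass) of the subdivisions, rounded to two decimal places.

(9.62, 9.82)

The minimiser of Σwᵢ‖p−pᵢ‖² is the weighted centroid p* = (Σwᵢpᵢ)/(Σwᵢ).
Σwᵢ = 990.
Σwᵢxᵢ = 70·13 + 40·12 + 80·6 + 50·3 + 700·10 + 50·10 = 9520.
Σwᵢyᵢ = 70·1 + 40·4 + 80·8 + 50·5 + 700·12 + 50·4 = 9720.
x* = 9520/990 = 9.62, y* = 9720/990 = 9.82.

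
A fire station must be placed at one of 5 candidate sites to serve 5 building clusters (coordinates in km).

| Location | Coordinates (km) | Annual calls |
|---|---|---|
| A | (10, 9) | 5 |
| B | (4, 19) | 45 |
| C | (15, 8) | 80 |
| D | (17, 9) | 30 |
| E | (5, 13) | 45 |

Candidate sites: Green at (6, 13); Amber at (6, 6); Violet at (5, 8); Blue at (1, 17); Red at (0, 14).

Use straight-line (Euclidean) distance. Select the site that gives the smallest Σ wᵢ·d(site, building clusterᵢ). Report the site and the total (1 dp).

Total weighted distance at each candidate:
  Green (6, 13): total = 1532.7
  Amber (6, 6): total = 2014.7
  Violet (5, 8): total = 1908.8
  Blue (1, 17): total = 2345.1
  Red (0, 14): total = 2397.5
Minimum is at Green with total 1532.7 km.

Green, total 1532.7 km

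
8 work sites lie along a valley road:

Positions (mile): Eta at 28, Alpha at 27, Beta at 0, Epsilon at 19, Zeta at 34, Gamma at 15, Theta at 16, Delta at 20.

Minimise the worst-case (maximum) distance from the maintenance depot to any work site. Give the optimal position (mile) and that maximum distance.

location 17, max distance 17

The 1-center on a line is the midpoint of the two extreme points: leftmost at 0, rightmost at 34.
Optimal location = (0 + 34)/2 = 17; maximum distance = (34 − 0)/2 = 17.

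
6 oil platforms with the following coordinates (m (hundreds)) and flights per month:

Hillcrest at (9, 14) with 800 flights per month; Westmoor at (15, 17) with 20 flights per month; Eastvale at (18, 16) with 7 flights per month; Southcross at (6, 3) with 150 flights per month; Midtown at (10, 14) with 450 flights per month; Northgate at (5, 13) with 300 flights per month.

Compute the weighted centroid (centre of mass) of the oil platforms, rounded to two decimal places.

(8.41, 12.91)

The minimiser of Σwᵢ‖p−pᵢ‖² is the weighted centroid p* = (Σwᵢpᵢ)/(Σwᵢ).
Σwᵢ = 1727.
Σwᵢxᵢ = 800·9 + 20·15 + 7·18 + 150·6 + 450·10 + 300·5 = 14526.
Σwᵢyᵢ = 800·14 + 20·17 + 7·16 + 150·3 + 450·14 + 300·13 = 22302.
x* = 14526/1727 = 8.41, y* = 22302/1727 = 12.91.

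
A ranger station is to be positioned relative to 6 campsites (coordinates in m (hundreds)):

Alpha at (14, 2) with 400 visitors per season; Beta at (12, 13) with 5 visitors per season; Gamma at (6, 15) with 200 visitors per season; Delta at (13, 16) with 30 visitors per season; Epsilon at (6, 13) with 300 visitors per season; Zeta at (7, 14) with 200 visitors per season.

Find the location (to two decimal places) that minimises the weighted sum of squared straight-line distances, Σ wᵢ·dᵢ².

(9.21, 9.73)

The minimiser of Σwᵢ‖p−pᵢ‖² is the weighted centroid p* = (Σwᵢpᵢ)/(Σwᵢ).
Σwᵢ = 1135.
Σwᵢxᵢ = 400·14 + 5·12 + 200·6 + 30·13 + 300·6 + 200·7 = 10450.
Σwᵢyᵢ = 400·2 + 5·13 + 200·15 + 30·16 + 300·13 + 200·14 = 11045.
x* = 10450/1135 = 9.21, y* = 11045/1135 = 9.73.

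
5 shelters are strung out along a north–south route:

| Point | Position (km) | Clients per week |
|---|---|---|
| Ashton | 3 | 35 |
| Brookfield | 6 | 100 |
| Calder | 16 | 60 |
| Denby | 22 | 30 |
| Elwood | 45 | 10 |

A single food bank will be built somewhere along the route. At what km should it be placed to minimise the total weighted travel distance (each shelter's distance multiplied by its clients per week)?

x = 6

For a sum of weighted absolute distances on a line, the optimum is the weighted median (not the mean). Total weight W = 235; half-weight = 117.5.
Sort by position and accumulate weight:
  km 3 (Ashton, w=35) → cum 35
  km 6 (Brookfield, w=100) → cum 135  ≥ 117.5 → median here
  km 16 (Calder, w=60) → cum 195
  km 22 (Denby, w=30) → cum 225
  km 45 (Elwood, w=10) → cum 235
Optimal location: km 6.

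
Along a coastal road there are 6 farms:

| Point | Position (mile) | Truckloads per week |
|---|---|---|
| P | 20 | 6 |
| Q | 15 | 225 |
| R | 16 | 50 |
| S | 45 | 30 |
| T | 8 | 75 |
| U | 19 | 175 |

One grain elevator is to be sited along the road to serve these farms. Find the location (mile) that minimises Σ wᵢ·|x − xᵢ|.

x = 15

For a sum of weighted absolute distances on a line, the optimum is the weighted median (not the mean). Total weight W = 561; half-weight = 280.5.
Sort by position and accumulate weight:
  mile 8 (T, w=75) → cum 75
  mile 15 (Q, w=225) → cum 300  ≥ 280.5 → median here
  mile 16 (R, w=50) → cum 350
  mile 19 (U, w=175) → cum 525
  mile 20 (P, w=6) → cum 531
  mile 45 (S, w=30) → cum 561
Optimal location: mile 15.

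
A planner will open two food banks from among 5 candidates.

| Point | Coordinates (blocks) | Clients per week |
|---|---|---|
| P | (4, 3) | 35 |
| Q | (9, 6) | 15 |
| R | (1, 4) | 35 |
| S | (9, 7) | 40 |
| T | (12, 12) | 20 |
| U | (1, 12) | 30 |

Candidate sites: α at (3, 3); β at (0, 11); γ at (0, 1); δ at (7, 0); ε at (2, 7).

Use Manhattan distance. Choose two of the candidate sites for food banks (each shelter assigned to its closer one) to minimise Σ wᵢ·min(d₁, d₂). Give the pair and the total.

{α, β}, total 995

Evaluate every pair (each demand assigned to the nearer of the two):
  {α, β}: total = 995
  {α, ε}: total = 1020
  {β, ε}: total = 1070
  {γ, ε}: total = 1230
  {δ, ε}: total = 1230
  {α, δ}: total = 1290
  {β, δ}: total = 1290
  {α, γ}: total = 1365
  {β, γ}: total = 1400
  {γ, δ}: total = 1530
Best pair: {α, β} with total 995.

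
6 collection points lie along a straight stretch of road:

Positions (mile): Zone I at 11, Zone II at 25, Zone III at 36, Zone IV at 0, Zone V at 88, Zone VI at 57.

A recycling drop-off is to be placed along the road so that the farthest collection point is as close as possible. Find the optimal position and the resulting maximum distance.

The 1-center on a line is the midpoint of the two extreme points: leftmost at 0, rightmost at 88.
Optimal location = (0 + 88)/2 = 44; maximum distance = (88 − 0)/2 = 44.

location 44, max distance 44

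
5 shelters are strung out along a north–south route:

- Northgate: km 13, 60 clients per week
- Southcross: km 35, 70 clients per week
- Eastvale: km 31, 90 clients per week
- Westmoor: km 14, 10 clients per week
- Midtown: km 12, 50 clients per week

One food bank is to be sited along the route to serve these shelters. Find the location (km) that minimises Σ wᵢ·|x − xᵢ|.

x = 31

For a sum of weighted absolute distances on a line, the optimum is the weighted median (not the mean). Total weight W = 280; half-weight = 140.
Sort by position and accumulate weight:
  km 12 (Midtown, w=50) → cum 50
  km 13 (Northgate, w=60) → cum 110
  km 14 (Westmoor, w=10) → cum 120
  km 31 (Eastvale, w=90) → cum 210  ≥ 140 → median here
  km 35 (Southcross, w=70) → cum 280
Optimal location: km 31.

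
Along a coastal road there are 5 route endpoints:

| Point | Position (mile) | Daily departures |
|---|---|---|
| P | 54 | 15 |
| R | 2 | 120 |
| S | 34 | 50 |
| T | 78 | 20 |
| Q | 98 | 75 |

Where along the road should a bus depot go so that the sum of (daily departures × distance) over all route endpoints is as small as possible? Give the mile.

For a sum of weighted absolute distances on a line, the optimum is the weighted median (not the mean). Total weight W = 280; half-weight = 140.
Sort by position and accumulate weight:
  mile 2 (R, w=120) → cum 120
  mile 34 (S, w=50) → cum 170  ≥ 140 → median here
  mile 54 (P, w=15) → cum 185
  mile 78 (T, w=20) → cum 205
  mile 98 (Q, w=75) → cum 280
Optimal location: mile 34.

x = 34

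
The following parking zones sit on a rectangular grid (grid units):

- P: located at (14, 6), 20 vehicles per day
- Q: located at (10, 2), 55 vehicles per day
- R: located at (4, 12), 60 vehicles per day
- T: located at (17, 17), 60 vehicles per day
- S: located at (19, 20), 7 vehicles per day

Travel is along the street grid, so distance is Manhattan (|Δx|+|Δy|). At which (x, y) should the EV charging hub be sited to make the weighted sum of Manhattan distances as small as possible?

Manhattan distance separates: Σwᵢ(|x−xᵢ|+|y−yᵢ|) = Σwᵢ|x−xᵢ| + Σwᵢ|y−yᵢ|, so x and y are optimised independently as 1-D weighted medians.
Total weight W = 202; half = 101.
x-coordinate, sorted with cumulative weight:
  x=4 (R, w=60) cum 60
  x=10 (Q, w=55) cum 115  ← median
  x=14 (P, w=20) cum 135
  x=17 (T, w=60) cum 195
  x=19 (S, w=7) cum 202
⇒ x* = 10
y-coordinate, sorted with cumulative weight:
  y=2 (Q, w=55) cum 55
  y=6 (P, w=20) cum 75
  y=12 (R, w=60) cum 135  ← median
  y=17 (T, w=60) cum 195
  y=20 (S, w=7) cum 202
⇒ y* = 12

(10, 12)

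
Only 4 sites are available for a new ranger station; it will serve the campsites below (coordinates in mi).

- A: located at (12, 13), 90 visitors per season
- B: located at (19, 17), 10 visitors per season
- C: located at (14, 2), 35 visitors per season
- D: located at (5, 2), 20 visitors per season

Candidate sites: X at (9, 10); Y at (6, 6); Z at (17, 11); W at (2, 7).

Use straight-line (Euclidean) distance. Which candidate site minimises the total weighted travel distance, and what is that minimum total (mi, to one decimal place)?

Total weighted distance at each candidate:
  X (9, 10): total = 1013.0
  Y (6, 6): total = 1395.6
  Z (17, 11): total = 1179.9
  W (2, 7): total = 1818.4
Minimum is at X with total 1013.0 mi.

X, total 1013.0 mi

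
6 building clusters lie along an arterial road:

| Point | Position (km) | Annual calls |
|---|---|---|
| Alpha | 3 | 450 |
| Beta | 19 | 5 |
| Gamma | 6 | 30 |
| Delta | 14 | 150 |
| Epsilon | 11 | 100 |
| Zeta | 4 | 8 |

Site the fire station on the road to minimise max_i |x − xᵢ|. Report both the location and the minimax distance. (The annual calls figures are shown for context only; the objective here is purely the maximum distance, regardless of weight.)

The 1-center on a line is the midpoint of the two extreme points: leftmost at 3, rightmost at 19.
Optimal location = (3 + 19)/2 = 11; maximum distance = (19 − 3)/2 = 8.

location 11, max distance 8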